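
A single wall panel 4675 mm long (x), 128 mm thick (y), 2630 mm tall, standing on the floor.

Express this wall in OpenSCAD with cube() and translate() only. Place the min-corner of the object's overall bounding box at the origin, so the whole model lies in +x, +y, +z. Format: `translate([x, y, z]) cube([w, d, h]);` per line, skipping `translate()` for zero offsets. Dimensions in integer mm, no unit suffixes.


cube([4675, 128, 2630]);


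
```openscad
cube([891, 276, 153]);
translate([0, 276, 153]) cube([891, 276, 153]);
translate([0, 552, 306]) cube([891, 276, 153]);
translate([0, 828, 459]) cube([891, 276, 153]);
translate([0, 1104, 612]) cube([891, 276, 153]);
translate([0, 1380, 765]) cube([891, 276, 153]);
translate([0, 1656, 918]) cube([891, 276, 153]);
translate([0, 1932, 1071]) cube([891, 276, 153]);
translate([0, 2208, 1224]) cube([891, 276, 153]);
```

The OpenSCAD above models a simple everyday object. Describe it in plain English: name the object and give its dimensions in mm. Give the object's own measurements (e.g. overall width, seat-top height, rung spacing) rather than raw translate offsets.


A straight staircase of 9 solid steps. Each step is 891 mm wide (x), 276 mm deep (y, the going) and 153 mm tall (the rise). The first step rests on the floor; each subsequent step sits one going further in +y and one rise higher in +z, directly behind and above the previous step with no overlap.


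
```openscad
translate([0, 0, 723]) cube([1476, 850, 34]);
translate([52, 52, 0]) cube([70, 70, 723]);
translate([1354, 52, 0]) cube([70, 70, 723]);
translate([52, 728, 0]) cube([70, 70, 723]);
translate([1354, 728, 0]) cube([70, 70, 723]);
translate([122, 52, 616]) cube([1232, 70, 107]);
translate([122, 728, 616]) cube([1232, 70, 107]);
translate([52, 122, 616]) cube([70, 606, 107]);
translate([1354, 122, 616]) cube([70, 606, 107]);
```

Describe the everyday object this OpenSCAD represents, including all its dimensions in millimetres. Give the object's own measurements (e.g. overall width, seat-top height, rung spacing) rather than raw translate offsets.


A rectangular dining table. The top is 1476×850×34 mm with its upper surface at z = 757 mm. It stands on four 70×70 mm square legs, each inset 52 mm from the nearest pair of top edges, running from the floor to the underside of the top. Four apron rails, 70 mm thick and 107 mm tall, run between adjacent legs with their top edges flush with the underside of the top and their outer faces flush with the legs' outer faces.


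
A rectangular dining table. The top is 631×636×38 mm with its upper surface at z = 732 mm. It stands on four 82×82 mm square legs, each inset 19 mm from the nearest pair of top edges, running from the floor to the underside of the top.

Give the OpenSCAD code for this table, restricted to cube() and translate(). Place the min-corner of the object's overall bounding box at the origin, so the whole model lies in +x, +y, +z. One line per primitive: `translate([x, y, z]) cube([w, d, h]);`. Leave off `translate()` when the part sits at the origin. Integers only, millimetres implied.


translate([0, 0, 694]) cube([631, 636, 38]);
translate([19, 19, 0]) cube([82, 82, 694]);
translate([530, 19, 0]) cube([82, 82, 694]);
translate([19, 535, 0]) cube([82, 82, 694]);
translate([530, 535, 0]) cube([82, 82, 694]);


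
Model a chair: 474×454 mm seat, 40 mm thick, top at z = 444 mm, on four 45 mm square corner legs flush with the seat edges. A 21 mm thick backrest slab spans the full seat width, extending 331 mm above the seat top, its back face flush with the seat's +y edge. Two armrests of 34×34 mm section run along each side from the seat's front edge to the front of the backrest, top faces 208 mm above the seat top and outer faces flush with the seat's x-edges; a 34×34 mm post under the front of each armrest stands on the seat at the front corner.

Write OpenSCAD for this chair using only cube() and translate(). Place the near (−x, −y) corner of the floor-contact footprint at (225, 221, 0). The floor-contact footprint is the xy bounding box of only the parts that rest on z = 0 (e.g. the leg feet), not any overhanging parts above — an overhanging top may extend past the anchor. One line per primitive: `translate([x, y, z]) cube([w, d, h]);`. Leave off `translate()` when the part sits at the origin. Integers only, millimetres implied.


translate([225, 221, 404]) cube([474, 454, 40]);
translate([225, 221, 0]) cube([45, 45, 404]);
translate([654, 221, 0]) cube([45, 45, 404]);
translate([225, 630, 0]) cube([45, 45, 404]);
translate([654, 630, 0]) cube([45, 45, 404]);
translate([225, 654, 444]) cube([474, 21, 331]);
translate([225, 221, 618]) cube([34, 433, 34]);
translate([665, 221, 618]) cube([34, 433, 34]);
translate([225, 221, 444]) cube([34, 34, 174]);
translate([665, 221, 444]) cube([34, 34, 174]);


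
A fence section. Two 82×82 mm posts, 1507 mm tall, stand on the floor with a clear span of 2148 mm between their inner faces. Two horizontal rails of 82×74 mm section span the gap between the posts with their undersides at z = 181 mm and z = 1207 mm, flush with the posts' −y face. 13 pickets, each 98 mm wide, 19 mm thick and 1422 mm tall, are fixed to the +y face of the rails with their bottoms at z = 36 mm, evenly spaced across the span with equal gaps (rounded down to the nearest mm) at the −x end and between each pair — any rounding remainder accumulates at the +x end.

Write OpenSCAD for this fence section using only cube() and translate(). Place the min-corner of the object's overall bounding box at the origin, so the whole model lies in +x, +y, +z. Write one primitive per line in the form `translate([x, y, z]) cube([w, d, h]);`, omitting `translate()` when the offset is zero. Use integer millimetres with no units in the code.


cube([82, 82, 1507]);
translate([2230, 0, 0]) cube([82, 82, 1507]);
translate([82, 0, 181]) cube([2148, 82, 74]);
translate([82, 0, 1207]) cube([2148, 82, 74]);
translate([144, 82, 36]) cube([98, 19, 1422]);
translate([304, 82, 36]) cube([98, 19, 1422]);
translate([464, 82, 36]) cube([98, 19, 1422]);
translate([624, 82, 36]) cube([98, 19, 1422]);
translate([784, 82, 36]) cube([98, 19, 1422]);
translate([944, 82, 36]) cube([98, 19, 1422]);
translate([1104, 82, 36]) cube([98, 19, 1422]);
translate([1264, 82, 36]) cube([98, 19, 1422]);
translate([1424, 82, 36]) cube([98, 19, 1422]);
translate([1584, 82, 36]) cube([98, 19, 1422]);
translate([1744, 82, 36]) cube([98, 19, 1422]);
translate([1904, 82, 36]) cube([98, 19, 1422]);
translate([2064, 82, 36]) cube([98, 19, 1422]);


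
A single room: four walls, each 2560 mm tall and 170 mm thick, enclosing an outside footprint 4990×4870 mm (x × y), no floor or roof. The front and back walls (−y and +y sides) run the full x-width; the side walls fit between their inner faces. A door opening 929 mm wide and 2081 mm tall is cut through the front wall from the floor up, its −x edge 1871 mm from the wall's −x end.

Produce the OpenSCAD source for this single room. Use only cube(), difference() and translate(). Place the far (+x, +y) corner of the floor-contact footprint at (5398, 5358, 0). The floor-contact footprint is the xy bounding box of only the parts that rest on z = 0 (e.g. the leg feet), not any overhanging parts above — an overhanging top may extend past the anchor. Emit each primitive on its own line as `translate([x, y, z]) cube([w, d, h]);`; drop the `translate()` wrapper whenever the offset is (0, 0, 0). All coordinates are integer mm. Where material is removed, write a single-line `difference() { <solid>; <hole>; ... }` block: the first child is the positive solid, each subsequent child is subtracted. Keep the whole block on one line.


difference() { translate([408, 488, 0]) cube([4990, 170, 2560]); translate([2279, 488, 0]) cube([929, 170, 2081]); }
translate([408, 5188, 0]) cube([4990, 170, 2560]);
translate([408, 658, 0]) cube([170, 4530, 2560]);
translate([5228, 658, 0]) cube([170, 4530, 2560]);


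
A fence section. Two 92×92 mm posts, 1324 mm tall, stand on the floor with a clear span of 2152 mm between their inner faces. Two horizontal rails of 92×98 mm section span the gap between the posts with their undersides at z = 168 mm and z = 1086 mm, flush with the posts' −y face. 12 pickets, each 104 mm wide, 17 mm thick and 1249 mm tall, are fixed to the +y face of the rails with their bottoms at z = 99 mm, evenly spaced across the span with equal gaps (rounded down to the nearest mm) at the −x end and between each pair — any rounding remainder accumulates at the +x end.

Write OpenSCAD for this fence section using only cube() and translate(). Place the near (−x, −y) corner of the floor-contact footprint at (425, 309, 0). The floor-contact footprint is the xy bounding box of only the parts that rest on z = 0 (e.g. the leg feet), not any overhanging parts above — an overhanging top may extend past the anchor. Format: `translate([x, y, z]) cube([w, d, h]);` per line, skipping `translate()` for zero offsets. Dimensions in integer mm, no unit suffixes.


translate([425, 309, 0]) cube([92, 92, 1324]);
translate([2669, 309, 0]) cube([92, 92, 1324]);
translate([517, 309, 168]) cube([2152, 92, 98]);
translate([517, 309, 1086]) cube([2152, 92, 98]);
translate([586, 401, 99]) cube([104, 17, 1249]);
translate([759, 401, 99]) cube([104, 17, 1249]);
translate([932, 401, 99]) cube([104, 17, 1249]);
translate([1105, 401, 99]) cube([104, 17, 1249]);
translate([1278, 401, 99]) cube([104, 17, 1249]);
translate([1451, 401, 99]) cube([104, 17, 1249]);
translate([1624, 401, 99]) cube([104, 17, 1249]);
translate([1797, 401, 99]) cube([104, 17, 1249]);
translate([1970, 401, 99]) cube([104, 17, 1249]);
translate([2143, 401, 99]) cube([104, 17, 1249]);
translate([2316, 401, 99]) cube([104, 17, 1249]);
translate([2489, 401, 99]) cube([104, 17, 1249]);


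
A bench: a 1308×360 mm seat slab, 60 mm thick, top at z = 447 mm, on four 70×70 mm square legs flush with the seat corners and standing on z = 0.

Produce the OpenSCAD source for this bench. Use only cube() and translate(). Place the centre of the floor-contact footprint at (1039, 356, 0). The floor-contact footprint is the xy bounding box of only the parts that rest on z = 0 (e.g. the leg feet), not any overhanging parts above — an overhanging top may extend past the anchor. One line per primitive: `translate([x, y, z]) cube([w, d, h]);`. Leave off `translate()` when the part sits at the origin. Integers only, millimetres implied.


// leg_h = 447 − 60 = 387
translate([385, 176, 387]) cube([1308, 360, 60]);
translate([385, 176, 0]) cube([70, 70, 387]);
translate([385, 466, 0]) cube([70, 70, 387]);
translate([1623, 176, 0]) cube([70, 70, 387]);
translate([1623, 466, 0]) cube([70, 70, 387]);


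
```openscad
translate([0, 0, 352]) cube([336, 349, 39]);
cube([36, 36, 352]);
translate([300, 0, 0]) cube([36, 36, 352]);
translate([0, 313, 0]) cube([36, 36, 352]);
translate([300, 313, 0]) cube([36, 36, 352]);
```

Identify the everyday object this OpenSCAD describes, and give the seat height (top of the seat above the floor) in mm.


A stool. The seat height is 391 mm.

A 336×349×39 slab at z = 352 on four corner posts — a stool. The seat top is 352 + 39 = 391 mm.


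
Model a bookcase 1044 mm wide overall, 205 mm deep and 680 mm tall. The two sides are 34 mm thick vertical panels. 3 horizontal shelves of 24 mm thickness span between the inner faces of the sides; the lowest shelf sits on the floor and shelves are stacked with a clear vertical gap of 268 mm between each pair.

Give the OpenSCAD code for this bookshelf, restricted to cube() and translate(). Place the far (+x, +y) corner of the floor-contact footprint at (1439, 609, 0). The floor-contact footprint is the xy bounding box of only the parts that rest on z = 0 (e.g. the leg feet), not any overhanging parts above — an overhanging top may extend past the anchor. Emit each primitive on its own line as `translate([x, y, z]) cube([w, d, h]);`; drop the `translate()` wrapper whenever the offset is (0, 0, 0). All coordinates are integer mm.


translate([395, 404, 0]) cube([34, 205, 680]);
translate([1405, 404, 0]) cube([34, 205, 680]);
translate([429, 404, 0]) cube([976, 205, 24]);
translate([429, 404, 292]) cube([976, 205, 24]);
translate([429, 404, 584]) cube([976, 205, 24]);


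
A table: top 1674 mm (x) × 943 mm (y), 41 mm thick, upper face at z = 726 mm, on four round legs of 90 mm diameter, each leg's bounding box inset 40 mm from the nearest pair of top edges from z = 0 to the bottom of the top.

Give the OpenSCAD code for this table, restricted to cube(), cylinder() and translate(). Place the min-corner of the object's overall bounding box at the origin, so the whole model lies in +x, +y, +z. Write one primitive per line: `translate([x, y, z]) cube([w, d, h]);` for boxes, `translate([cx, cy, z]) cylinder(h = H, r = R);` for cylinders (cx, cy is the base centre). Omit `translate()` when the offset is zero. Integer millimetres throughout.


translate([0, 0, 685]) cube([1674, 943, 41]);
translate([85, 85, 0]) cylinder(h = 685, r = 45);
translate([1589, 85, 0]) cylinder(h = 685, r = 45);
translate([85, 858, 0]) cylinder(h = 685, r = 45);
translate([1589, 858, 0]) cylinder(h = 685, r = 45);


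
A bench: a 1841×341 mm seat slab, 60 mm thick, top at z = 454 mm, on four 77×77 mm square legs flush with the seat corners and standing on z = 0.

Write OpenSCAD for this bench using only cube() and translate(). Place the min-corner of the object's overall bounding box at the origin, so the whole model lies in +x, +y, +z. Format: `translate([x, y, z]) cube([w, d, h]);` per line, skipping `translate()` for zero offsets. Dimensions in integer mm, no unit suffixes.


translate([0, 0, 394]) cube([1841, 341, 60]);
cube([77, 77, 394]);
translate([0, 264, 0]) cube([77, 77, 394]);
translate([1764, 0, 0]) cube([77, 77, 394]);
translate([1764, 264, 0]) cube([77, 77, 394]);


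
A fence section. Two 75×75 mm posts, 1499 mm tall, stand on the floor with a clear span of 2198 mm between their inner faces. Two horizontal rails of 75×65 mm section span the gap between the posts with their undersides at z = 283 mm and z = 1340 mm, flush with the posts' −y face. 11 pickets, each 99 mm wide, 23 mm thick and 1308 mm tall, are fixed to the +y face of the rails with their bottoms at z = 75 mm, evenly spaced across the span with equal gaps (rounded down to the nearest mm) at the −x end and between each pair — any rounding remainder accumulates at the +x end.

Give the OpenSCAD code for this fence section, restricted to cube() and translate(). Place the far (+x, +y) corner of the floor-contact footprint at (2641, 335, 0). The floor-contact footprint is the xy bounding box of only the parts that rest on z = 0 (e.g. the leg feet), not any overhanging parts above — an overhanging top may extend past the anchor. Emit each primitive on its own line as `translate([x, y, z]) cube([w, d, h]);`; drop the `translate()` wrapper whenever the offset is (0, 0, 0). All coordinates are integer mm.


translate([293, 260, 0]) cube([75, 75, 1499]);
translate([2566, 260, 0]) cube([75, 75, 1499]);
translate([368, 260, 283]) cube([2198, 75, 65]);
translate([368, 260, 1340]) cube([2198, 75, 65]);
translate([460, 335, 75]) cube([99, 23, 1308]);
translate([651, 335, 75]) cube([99, 23, 1308]);
translate([842, 335, 75]) cube([99, 23, 1308]);
translate([1033, 335, 75]) cube([99, 23, 1308]);
translate([1224, 335, 75]) cube([99, 23, 1308]);
translate([1415, 335, 75]) cube([99, 23, 1308]);
translate([1606, 335, 75]) cube([99, 23, 1308]);
translate([1797, 335, 75]) cube([99, 23, 1308]);
translate([1988, 335, 75]) cube([99, 23, 1308]);
translate([2179, 335, 75]) cube([99, 23, 1308]);
translate([2370, 335, 75]) cube([99, 23, 1308]);


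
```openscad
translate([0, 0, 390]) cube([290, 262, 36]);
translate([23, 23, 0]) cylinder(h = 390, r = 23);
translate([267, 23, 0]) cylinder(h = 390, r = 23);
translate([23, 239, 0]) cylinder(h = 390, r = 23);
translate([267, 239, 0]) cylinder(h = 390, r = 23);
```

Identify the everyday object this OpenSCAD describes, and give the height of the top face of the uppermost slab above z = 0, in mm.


A stool. The seat height is 426 mm.

A 290×262×36 slab at z = 390 on four corner cylinders — a stool. The seat top is 390 + 36 = 426 mm.


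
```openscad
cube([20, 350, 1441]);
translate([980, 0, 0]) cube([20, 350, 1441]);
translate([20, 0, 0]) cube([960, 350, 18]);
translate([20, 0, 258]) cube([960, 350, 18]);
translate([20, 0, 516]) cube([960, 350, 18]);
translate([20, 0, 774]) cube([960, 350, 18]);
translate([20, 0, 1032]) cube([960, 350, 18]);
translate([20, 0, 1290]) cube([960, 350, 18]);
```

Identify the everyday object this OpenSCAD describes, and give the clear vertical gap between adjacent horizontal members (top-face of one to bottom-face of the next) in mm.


A bookshelf. The clear shelf gap is 240 mm.

Two tall side panels with 6 horizontal boards between them — a bookshelf. The first two shelf undersides are at z = 0 and z = 258; with shelf thickness 18, the clear gap is 258 − 0 − 18 = 240 mm.


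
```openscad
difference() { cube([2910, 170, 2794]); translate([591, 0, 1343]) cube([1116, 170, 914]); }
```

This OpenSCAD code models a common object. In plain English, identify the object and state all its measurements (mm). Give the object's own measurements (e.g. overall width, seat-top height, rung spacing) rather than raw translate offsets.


A wall 2910 mm long (x), 170 mm thick (y), 2794 mm tall, with a rectangular window opening cut through it. The opening is 1116 mm wide and 914 mm tall; its sill is at z = 1343 mm and its near (−x) edge is 591 mm from the wall's −x end. The opening passes through the full wall thickness.


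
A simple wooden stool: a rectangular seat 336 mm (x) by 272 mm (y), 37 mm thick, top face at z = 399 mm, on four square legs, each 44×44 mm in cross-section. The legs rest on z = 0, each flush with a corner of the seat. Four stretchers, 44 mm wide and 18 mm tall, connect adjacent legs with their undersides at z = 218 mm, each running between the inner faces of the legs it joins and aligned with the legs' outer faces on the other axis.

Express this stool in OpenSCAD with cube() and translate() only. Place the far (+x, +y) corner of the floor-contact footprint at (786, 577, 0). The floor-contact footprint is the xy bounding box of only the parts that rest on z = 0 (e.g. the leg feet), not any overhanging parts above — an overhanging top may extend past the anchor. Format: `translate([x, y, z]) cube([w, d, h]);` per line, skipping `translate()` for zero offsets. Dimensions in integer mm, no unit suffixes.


// leg_h = 399 - 37 = 362
// stretcher span = 336 - 2*44 = 248
translate([450, 305, 362]) cube([336, 272, 37]);
translate([450, 305, 0]) cube([44, 44, 362]);
translate([742, 305, 0]) cube([44, 44, 362]);
translate([450, 533, 0]) cube([44, 44, 362]);
translate([742, 533, 0]) cube([44, 44, 362]);
translate([494, 305, 218]) cube([248, 44, 18]);
translate([494, 533, 218]) cube([248, 44, 18]);
translate([450, 349, 218]) cube([44, 184, 18]);
translate([742, 349, 218]) cube([44, 184, 18]);


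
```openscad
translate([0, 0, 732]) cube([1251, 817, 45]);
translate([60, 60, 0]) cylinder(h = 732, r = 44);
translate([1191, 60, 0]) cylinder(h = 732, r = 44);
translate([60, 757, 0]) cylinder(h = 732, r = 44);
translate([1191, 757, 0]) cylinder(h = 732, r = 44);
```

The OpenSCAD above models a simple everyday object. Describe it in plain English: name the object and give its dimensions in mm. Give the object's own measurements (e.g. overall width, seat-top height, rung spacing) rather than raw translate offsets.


A table: top 1251 mm (x) × 817 mm (y), 45 mm thick, upper face at z = 777 mm, on four round legs of 88 mm diameter, each leg's bounding box inset 16 mm from the nearest pair of top edges from z = 0 to the bottom of the top.


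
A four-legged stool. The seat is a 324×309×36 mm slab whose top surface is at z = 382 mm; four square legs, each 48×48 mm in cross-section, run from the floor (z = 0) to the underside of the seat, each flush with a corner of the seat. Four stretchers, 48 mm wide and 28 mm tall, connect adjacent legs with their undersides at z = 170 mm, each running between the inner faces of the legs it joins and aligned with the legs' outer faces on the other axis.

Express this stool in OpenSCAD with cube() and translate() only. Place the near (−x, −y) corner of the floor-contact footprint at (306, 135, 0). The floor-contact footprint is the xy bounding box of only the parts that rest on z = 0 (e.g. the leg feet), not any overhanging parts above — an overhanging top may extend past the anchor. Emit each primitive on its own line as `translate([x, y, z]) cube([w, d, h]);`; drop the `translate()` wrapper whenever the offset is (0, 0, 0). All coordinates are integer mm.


// leg_h = 382 - 36 = 346
// stretcher span = 324 - 2*48 = 228
translate([306, 135, 346]) cube([324, 309, 36]);
translate([306, 135, 0]) cube([48, 48, 346]);
translate([582, 135, 0]) cube([48, 48, 346]);
translate([306, 396, 0]) cube([48, 48, 346]);
translate([582, 396, 0]) cube([48, 48, 346]);
translate([354, 135, 170]) cube([228, 48, 28]);
translate([354, 396, 170]) cube([228, 48, 28]);
translate([306, 183, 170]) cube([48, 213, 28]);
translate([582, 183, 170]) cube([48, 213, 28]);


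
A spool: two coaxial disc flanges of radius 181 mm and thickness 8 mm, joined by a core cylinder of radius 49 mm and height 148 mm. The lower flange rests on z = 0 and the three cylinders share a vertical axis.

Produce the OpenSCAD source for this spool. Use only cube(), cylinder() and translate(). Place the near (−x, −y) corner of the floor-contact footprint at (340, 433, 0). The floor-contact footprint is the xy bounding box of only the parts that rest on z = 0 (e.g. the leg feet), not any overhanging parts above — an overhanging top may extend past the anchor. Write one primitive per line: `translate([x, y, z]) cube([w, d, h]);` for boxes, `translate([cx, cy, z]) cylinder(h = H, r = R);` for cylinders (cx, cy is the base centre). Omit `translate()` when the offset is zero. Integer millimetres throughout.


translate([521, 614, 0]) cylinder(h = 8, r = 181);
translate([521, 614, 8]) cylinder(h = 148, r = 49);
translate([521, 614, 156]) cylinder(h = 8, r = 181);


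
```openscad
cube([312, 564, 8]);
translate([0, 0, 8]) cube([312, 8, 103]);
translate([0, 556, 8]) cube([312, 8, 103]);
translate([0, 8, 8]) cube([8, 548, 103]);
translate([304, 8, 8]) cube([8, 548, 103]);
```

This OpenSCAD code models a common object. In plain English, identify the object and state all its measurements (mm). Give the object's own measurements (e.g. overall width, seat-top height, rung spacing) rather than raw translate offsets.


An open-topped rectangular box: outside dimensions 312×564×111 mm, with a uniform wall and base thickness of 8 mm. The base is a full 312×564 slab on the floor; four walls sit on top of the base. The front and back walls (the −y and +y sides) span the full width; the two side walls fit between them.


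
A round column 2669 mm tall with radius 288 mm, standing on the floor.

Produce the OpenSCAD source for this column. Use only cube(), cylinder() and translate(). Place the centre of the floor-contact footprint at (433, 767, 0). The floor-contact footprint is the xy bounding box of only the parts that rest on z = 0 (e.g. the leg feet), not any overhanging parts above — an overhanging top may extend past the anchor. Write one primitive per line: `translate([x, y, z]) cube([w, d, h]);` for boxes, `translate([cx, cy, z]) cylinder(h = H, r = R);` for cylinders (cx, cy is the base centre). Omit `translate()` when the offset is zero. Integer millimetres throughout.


translate([433, 767, 0]) cylinder(h = 2669, r = 288);


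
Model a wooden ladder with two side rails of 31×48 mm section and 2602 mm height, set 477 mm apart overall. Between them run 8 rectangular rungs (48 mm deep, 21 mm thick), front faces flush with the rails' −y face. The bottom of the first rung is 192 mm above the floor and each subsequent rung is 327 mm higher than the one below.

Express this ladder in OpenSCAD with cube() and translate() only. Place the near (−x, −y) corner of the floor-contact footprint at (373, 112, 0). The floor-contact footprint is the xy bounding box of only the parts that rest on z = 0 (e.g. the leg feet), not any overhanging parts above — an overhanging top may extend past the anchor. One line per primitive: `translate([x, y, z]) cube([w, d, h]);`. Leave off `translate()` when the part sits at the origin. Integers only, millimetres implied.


// rung span = 477 - 2*31 = 415
// rung[k] z = 192 + k*327
translate([373, 112, 0]) cube([31, 48, 2602]);
translate([819, 112, 0]) cube([31, 48, 2602]);
translate([404, 112, 192]) cube([415, 48, 21]);
translate([404, 112, 519]) cube([415, 48, 21]);
translate([404, 112, 846]) cube([415, 48, 21]);
translate([404, 112, 1173]) cube([415, 48, 21]);
translate([404, 112, 1500]) cube([415, 48, 21]);
translate([404, 112, 1827]) cube([415, 48, 21]);
translate([404, 112, 2154]) cube([415, 48, 21]);
translate([404, 112, 2481]) cube([415, 48, 21]);


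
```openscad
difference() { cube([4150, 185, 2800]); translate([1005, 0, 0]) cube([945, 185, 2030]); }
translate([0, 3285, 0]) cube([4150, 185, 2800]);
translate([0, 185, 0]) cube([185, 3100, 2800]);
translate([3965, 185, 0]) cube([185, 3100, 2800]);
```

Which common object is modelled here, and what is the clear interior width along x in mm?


A single room. The interior width is 3780 mm.

Four walls enclosing a rectangle with a door in the front wall — a room. Outside width 4150 minus two 185 mm walls gives 3780 mm.


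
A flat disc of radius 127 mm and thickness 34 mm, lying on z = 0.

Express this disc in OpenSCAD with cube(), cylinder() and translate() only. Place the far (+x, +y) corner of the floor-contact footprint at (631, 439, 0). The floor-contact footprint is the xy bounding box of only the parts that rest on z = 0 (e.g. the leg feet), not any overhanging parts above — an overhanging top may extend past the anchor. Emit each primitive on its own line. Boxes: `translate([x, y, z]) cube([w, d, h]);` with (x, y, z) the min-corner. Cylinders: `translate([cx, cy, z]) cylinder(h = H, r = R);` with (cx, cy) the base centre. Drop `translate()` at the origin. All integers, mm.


translate([504, 312, 0]) cylinder(h = 34, r = 127);


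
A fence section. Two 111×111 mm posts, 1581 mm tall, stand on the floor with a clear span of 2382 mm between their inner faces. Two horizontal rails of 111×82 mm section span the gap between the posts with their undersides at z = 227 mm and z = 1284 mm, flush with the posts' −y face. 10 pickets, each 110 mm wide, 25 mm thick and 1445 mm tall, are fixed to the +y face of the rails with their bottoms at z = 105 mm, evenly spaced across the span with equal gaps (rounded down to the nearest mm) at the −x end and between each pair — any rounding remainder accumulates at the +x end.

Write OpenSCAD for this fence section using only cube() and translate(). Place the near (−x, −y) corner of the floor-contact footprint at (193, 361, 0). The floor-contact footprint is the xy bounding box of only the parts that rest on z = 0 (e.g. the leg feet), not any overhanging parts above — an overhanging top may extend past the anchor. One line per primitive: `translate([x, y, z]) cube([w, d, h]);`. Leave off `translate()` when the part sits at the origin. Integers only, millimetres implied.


translate([193, 361, 0]) cube([111, 111, 1581]);
translate([2686, 361, 0]) cube([111, 111, 1581]);
translate([304, 361, 227]) cube([2382, 111, 82]);
translate([304, 361, 1284]) cube([2382, 111, 82]);
translate([420, 472, 105]) cube([110, 25, 1445]);
translate([646, 472, 105]) cube([110, 25, 1445]);
translate([872, 472, 105]) cube([110, 25, 1445]);
translate([1098, 472, 105]) cube([110, 25, 1445]);
translate([1324, 472, 105]) cube([110, 25, 1445]);
translate([1550, 472, 105]) cube([110, 25, 1445]);
translate([1776, 472, 105]) cube([110, 25, 1445]);
translate([2002, 472, 105]) cube([110, 25, 1445]);
translate([2228, 472, 105]) cube([110, 25, 1445]);
translate([2454, 472, 105]) cube([110, 25, 1445]);


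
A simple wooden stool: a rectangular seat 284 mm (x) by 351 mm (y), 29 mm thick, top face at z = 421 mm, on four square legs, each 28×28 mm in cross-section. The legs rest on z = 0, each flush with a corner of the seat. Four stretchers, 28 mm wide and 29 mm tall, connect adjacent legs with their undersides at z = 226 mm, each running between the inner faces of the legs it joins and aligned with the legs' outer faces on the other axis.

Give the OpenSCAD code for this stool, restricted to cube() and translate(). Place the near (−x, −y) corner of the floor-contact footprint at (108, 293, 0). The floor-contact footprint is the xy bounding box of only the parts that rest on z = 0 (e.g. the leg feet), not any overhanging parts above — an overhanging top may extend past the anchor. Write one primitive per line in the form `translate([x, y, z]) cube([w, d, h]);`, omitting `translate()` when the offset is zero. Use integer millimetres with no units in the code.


translate([108, 293, 392]) cube([284, 351, 29]);
translate([108, 293, 0]) cube([28, 28, 392]);
translate([364, 293, 0]) cube([28, 28, 392]);
translate([108, 616, 0]) cube([28, 28, 392]);
translate([364, 616, 0]) cube([28, 28, 392]);
translate([136, 293, 226]) cube([228, 28, 29]);
translate([136, 616, 226]) cube([228, 28, 29]);
translate([108, 321, 226]) cube([28, 295, 29]);
translate([364, 321, 226]) cube([28, 295, 29]);


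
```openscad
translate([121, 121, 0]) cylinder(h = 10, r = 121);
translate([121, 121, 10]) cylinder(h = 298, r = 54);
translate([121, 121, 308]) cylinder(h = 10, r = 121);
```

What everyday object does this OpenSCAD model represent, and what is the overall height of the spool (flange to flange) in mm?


A spool. The overall height is 318 mm.

Three coaxial cylinders, large–small–large — a spool. Two 10 mm flanges and a 298 mm core give 10 + 298 + 10 = 318 mm.


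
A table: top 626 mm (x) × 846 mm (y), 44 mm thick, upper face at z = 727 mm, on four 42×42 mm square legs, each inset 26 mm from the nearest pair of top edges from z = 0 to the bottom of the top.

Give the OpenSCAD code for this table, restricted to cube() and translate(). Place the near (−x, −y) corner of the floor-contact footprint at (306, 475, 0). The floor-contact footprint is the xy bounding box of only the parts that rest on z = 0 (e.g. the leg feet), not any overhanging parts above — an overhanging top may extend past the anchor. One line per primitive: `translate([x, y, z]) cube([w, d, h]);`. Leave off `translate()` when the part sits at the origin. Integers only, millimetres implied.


translate([280, 449, 683]) cube([626, 846, 44]);
translate([306, 475, 0]) cube([42, 42, 683]);
translate([838, 475, 0]) cube([42, 42, 683]);
translate([306, 1227, 0]) cube([42, 42, 683]);
translate([838, 1227, 0]) cube([42, 42, 683]);


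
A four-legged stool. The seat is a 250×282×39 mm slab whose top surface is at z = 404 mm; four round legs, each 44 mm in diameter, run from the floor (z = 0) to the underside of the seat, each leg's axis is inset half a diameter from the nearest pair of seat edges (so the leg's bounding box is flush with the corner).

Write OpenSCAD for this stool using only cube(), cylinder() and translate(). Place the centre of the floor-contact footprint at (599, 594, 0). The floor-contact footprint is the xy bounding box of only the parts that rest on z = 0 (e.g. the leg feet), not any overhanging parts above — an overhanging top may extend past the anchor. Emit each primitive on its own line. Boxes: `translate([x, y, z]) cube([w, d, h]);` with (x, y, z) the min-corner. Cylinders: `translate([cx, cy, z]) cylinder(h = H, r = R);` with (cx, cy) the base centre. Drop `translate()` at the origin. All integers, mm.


translate([474, 453, 365]) cube([250, 282, 39]);
translate([496, 475, 0]) cylinder(h = 365, r = 22);
translate([702, 475, 0]) cylinder(h = 365, r = 22);
translate([496, 713, 0]) cylinder(h = 365, r = 22);
translate([702, 713, 0]) cylinder(h = 365, r = 22);


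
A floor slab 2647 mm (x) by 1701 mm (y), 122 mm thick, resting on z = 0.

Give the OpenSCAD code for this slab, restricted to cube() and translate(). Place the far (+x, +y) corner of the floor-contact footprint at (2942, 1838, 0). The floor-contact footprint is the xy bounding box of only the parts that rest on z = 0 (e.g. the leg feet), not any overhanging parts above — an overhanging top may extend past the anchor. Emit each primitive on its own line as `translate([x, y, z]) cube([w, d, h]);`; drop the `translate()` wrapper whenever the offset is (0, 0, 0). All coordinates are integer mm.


translate([295, 137, 0]) cube([2647, 1701, 122]);


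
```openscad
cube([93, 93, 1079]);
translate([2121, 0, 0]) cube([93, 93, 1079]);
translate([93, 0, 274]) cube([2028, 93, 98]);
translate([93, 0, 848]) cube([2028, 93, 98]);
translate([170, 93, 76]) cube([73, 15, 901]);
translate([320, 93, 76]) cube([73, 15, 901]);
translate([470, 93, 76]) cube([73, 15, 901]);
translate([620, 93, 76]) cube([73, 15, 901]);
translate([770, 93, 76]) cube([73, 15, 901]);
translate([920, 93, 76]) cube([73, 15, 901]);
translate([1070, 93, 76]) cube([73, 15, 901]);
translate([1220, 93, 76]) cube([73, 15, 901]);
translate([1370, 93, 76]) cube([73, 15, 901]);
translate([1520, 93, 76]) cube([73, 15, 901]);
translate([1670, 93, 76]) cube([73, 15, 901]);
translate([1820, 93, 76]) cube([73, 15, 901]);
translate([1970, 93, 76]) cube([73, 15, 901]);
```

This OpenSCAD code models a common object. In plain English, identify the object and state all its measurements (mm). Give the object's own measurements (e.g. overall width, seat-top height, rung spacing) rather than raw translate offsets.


A fence section. Two 93×93 mm posts, 1079 mm tall, stand on the floor with a clear span of 2028 mm between their inner faces. Two horizontal rails of 93×98 mm section span the gap between the posts with their undersides at z = 274 mm and z = 848 mm, flush with the posts' −y face. 13 pickets, each 73 mm wide, 15 mm thick and 901 mm tall, are fixed to the +y face of the rails with their bottoms at z = 76 mm, spaced across the span with a 77 mm gap after the −x post and between neighbouring pickets, with 78 mm left before the +x post.


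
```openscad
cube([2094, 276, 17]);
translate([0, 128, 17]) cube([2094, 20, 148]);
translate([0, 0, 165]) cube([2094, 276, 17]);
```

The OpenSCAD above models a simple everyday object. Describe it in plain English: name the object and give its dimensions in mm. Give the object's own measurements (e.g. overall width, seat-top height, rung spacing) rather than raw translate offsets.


An I-beam lying along x, 2094 mm long. Overall section height 182 mm. Two flanges 276 mm wide (y) and 17 mm thick, one on the floor and one at the top; a web 20 mm thick runs between them, centred on the flange width.


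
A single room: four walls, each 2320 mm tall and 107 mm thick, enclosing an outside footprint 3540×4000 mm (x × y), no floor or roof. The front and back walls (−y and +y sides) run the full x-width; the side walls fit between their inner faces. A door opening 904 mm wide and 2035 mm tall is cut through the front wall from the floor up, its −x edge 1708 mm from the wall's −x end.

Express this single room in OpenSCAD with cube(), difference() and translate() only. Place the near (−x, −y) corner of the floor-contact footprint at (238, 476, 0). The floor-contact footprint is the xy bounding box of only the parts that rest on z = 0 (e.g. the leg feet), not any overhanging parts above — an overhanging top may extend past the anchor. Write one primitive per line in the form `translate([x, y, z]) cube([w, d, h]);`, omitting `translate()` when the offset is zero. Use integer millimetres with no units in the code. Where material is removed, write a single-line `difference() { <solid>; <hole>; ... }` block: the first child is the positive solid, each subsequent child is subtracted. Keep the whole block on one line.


difference() { translate([238, 476, 0]) cube([3540, 107, 2320]); translate([1946, 476, 0]) cube([904, 107, 2035]); }
translate([238, 4369, 0]) cube([3540, 107, 2320]);
translate([238, 583, 0]) cube([107, 3786, 2320]);
translate([3671, 583, 0]) cube([107, 3786, 2320]);


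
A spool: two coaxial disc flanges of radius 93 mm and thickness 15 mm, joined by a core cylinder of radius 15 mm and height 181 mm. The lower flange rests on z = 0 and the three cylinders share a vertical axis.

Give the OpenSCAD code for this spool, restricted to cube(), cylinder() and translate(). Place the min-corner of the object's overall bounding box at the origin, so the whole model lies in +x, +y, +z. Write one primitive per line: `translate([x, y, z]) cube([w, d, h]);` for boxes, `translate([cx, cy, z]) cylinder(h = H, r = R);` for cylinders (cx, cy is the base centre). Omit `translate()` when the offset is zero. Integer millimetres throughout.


translate([93, 93, 0]) cylinder(h = 15, r = 93);
translate([93, 93, 15]) cylinder(h = 181, r = 15);
translate([93, 93, 196]) cylinder(h = 15, r = 93);


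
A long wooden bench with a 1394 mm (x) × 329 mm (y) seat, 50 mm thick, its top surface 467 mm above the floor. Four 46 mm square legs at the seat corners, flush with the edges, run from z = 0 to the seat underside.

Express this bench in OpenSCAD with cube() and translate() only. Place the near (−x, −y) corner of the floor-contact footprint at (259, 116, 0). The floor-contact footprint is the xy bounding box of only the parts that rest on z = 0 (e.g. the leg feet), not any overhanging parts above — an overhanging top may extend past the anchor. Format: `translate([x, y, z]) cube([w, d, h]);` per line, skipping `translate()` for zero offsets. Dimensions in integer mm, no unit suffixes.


// leg_h = 467 − 50 = 417
translate([259, 116, 417]) cube([1394, 329, 50]);
translate([259, 116, 0]) cube([46, 46, 417]);
translate([259, 399, 0]) cube([46, 46, 417]);
translate([1607, 116, 0]) cube([46, 46, 417]);
translate([1607, 399, 0]) cube([46, 46, 417]);


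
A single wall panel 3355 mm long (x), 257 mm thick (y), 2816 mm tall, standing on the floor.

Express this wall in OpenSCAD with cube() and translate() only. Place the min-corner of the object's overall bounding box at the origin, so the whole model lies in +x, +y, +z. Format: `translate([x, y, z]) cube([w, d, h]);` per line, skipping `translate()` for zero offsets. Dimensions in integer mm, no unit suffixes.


cube([3355, 257, 2816]);


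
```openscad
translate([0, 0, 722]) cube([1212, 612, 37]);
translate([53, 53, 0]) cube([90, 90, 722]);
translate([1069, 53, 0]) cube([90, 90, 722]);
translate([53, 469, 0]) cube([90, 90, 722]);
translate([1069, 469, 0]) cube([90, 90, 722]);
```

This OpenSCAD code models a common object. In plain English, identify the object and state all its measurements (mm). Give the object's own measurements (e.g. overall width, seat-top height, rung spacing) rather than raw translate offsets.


A table: top 1212 mm (x) × 612 mm (y), 37 mm thick, upper face at z = 759 mm, on four 90×90 mm square legs, each inset 53 mm from the nearest pair of top edges from z = 0 to the bottom of the top.


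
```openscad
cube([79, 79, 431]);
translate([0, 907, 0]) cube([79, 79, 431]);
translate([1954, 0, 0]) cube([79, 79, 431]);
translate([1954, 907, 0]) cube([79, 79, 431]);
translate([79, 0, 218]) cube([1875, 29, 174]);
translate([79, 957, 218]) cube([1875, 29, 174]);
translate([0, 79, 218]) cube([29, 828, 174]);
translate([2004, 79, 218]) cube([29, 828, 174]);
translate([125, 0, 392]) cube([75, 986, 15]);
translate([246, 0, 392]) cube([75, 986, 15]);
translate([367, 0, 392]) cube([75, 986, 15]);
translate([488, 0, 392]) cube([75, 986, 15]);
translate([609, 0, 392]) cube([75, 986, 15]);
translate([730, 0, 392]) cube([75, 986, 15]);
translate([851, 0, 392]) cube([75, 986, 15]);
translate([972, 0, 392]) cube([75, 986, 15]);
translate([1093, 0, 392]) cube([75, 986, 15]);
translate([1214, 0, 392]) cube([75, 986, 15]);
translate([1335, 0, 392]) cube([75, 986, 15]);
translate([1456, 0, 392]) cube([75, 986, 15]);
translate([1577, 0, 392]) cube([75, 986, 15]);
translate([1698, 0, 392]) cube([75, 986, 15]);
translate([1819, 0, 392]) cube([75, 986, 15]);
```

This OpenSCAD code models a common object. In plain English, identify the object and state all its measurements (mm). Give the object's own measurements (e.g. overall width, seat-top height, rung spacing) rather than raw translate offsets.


A bed frame 2033 mm long (x) by 986 mm wide (y). Four 79×79 mm corner posts, 431 mm tall, at the corners of the footprint. Four rails of 29 mm thickness and 174 mm height run between adjacent posts with their undersides at z = 218 mm, their outer faces flush with the outside of the frame (the two x-running rails run between the posts' inner faces; the two y-running rails run between the posts' inner faces). 15 slats, each 75 mm wide (x) and 15 mm thick, lie across the top of the two x-running rails, running the full 986 mm width of the frame in y; along x they sit between the end posts with a 46 mm gap after the −x posts and between neighbouring slats, leaving 60 mm before the +x posts.
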